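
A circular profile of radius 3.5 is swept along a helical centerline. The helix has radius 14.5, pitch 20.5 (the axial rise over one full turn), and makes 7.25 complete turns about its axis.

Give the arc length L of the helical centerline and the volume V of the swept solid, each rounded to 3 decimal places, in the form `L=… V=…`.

2πR = 2π·14.5 = 91.106187
per-turn = √(91.106187² + 20.5²) = √(8300.3373 + 420.25) = √8720.5873 = 93.384085
L = 7.25 × 93.384085 = 677.034615
V = π·3.5² × L = 38.484510 × 677.034615 = 26055.345419

L=677.035 V=26055.345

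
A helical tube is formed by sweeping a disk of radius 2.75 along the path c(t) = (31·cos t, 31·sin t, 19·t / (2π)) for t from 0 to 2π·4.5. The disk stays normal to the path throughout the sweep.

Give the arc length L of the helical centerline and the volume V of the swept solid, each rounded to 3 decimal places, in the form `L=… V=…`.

L=880.665 V=20923.089

2πR = 2π·31 = 194.778745
per-turn = √(194.778745² + 19²) = √(37938.7593 + 361) = √38299.7593 = 195.703243
L = 4.5 × 195.703243 = 880.664593
V = π·2.75² × L = 23.758294 × 880.664593 = 20923.088717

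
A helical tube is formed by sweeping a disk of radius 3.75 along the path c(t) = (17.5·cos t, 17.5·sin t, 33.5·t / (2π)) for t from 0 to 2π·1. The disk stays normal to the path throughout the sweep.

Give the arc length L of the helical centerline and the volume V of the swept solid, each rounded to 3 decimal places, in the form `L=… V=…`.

L=114.946 V=5078.146

2πR = 2π·17.5 = 109.955743
per-turn = √(109.955743² + 33.5²) = √(12090.2654 + 1122.25) = √13212.5154 = 114.945706
L = 1 × 114.945706 = 114.945706
V = π·3.75² × L = 44.178647 × 114.945706 = 5078.145746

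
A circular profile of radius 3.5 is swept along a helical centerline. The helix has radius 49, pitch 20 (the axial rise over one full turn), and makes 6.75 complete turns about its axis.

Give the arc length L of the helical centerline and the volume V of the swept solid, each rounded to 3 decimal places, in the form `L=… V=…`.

2πR = 2π·49 = 307.876080
per-turn = √(307.876080² + 20²) = √(94787.6807 + 400) = √95187.6807 = 308.525008
L = 6.75 × 308.525008 = 2082.543805
V = π·3.5² × L = 38.484510 × 2082.543805 = 80145.677909

L=2082.544 V=80145.678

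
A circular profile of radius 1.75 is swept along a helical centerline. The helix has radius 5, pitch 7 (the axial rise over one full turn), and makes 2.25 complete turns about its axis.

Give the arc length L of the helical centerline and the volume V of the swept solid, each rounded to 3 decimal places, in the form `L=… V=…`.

L=72.419 V=696.755

2πR = 2π·5 = 31.415927
per-turn = √(31.415927² + 7²) = √(986.9604 + 49) = √1035.9604 = 32.186339
L = 2.25 × 32.186339 = 72.419264
V = π·1.75² × L = 9.621128 × 72.419264 = 696.754968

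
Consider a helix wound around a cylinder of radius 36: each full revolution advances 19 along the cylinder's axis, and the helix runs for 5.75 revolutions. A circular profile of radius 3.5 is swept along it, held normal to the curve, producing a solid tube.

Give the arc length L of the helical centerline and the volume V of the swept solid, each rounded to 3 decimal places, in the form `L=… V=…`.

L=1305.200 V=50229.971

2πR = 2π·36 = 226.194671
per-turn = √(226.194671² + 19²) = √(51164.0292 + 361) = √51525.0292 = 226.991254
L = 5.75 × 226.991254 = 1305.199708
V = π·3.5² × L = 38.484510 × 1305.199708 = 50229.971233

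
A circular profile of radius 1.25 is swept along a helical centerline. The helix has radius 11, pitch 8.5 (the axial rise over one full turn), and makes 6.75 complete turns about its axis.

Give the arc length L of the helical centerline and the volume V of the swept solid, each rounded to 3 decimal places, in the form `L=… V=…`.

2πR = 2π·11 = 69.115038
per-turn = √(69.115038² + 8.5²) = √(4776.8885 + 72.25) = √4849.1385 = 69.635756
L = 6.75 × 69.635756 = 470.041354
V = π·1.25² × L = 4.908739 × 470.041354 = 2307.310100

L=470.041 V=2307.310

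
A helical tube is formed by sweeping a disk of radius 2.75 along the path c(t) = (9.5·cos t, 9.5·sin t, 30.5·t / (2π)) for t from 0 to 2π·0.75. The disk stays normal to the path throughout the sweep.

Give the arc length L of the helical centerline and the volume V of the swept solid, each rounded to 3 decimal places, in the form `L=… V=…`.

L=50.273 V=1194.410

2πR = 2π·9.5 = 59.690260
per-turn = √(59.690260² + 30.5²) = √(3562.9272 + 930.25) = √4493.1772 = 67.031166
L = 0.75 × 67.031166 = 50.273374
V = π·2.75² × L = 23.758294 × 50.273374 = 1194.409630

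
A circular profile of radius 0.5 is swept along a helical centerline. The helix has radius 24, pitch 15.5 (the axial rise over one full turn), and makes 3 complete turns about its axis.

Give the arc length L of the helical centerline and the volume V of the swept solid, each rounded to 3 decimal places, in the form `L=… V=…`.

2πR = 2π·24 = 150.796447
per-turn = √(150.796447² + 15.5²) = √(22739.5685 + 240.25) = √22979.8185 = 151.590958
L = 3 × 151.590958 = 454.772874
V = π·0.5² × L = 0.785398 × 454.772874 = 357.177780

L=454.773 V=357.178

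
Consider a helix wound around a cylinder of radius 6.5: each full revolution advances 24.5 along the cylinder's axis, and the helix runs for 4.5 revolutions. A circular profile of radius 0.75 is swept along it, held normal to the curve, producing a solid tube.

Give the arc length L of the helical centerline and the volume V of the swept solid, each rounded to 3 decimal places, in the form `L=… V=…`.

L=214.316 V=378.728

2πR = 2π·6.5 = 40.840704
per-turn = √(40.840704² + 24.5²) = √(1667.9631 + 600.25) = √2268.2131 = 47.625761
L = 4.5 × 47.625761 = 214.315926
V = π·0.75² × L = 1.767146 × 214.315926 = 378.727503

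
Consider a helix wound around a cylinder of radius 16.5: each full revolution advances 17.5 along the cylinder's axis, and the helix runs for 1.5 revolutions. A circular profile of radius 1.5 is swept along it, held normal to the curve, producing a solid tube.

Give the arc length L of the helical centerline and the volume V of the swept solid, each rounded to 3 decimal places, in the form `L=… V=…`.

2πR = 2π·16.5 = 103.672558
per-turn = √(103.672558² + 17.5²) = √(10747.9992 + 306.25) = √11054.2492 = 105.139190
L = 1.5 × 105.139190 = 157.708784
V = π·1.5² × L = 7.068583 × 157.708784 = 1114.777707

L=157.709 V=1114.778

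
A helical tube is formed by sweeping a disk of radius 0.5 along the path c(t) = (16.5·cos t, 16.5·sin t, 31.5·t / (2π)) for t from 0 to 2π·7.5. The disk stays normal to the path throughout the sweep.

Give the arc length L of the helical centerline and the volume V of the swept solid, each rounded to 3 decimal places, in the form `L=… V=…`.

2πR = 2π·16.5 = 103.672558
per-turn = √(103.672558² + 31.5²) = √(10747.9992 + 992.25) = √11740.2492 = 108.352430
L = 7.5 × 108.352430 = 812.643229
V = π·0.5² × L = 0.785398 × 812.643229 = 638.248499

L=812.643 V=638.248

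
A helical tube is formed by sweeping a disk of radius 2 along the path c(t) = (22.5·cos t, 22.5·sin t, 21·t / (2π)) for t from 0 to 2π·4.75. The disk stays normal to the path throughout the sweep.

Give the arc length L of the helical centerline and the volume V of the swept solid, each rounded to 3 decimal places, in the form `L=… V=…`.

L=678.884 V=8531.104

2πR = 2π·22.5 = 141.371669
per-turn = √(141.371669² + 21²) = √(19985.9489 + 441) = √20426.9489 = 142.922877
L = 4.75 × 142.922877 = 678.883668
V = π·2² × L = 12.566371 × 678.883668 = 8531.103778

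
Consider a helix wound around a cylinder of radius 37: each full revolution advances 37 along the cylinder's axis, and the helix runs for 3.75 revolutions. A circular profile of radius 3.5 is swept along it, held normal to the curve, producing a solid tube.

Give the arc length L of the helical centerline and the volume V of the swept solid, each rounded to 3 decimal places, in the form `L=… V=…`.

2πR = 2π·37 = 232.477856
per-turn = √(232.477856² + 37²) = √(54045.9537 + 1369) = √55414.9537 = 235.403810
L = 3.75 × 235.403810 = 882.764287
V = π·3.5² × L = 38.484510 × 882.764287 = 33972.751037

L=882.764 V=33972.751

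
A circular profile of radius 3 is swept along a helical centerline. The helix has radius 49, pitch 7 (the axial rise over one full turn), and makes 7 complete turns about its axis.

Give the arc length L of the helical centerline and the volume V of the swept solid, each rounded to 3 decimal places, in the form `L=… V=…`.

L=2155.690 V=60950.686

2πR = 2π·49 = 307.876080
per-turn = √(307.876080² + 7²) = √(94787.6807 + 49) = √94836.6807 = 307.955647
L = 7 × 307.955647 = 2155.689531
V = π·3² × L = 28.274334 × 2155.689531 = 60950.685537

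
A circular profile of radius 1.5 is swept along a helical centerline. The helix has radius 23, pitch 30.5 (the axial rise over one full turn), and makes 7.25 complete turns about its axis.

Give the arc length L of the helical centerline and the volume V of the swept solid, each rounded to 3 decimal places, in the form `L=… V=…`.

L=1070.802 V=7569.050

2πR = 2π·23 = 144.513262
per-turn = √(144.513262² + 30.5²) = √(20884.0829 + 930.25) = √21814.3329 = 147.696760
L = 7.25 × 147.696760 = 1070.801510
V = π·1.5² × L = 7.068583 × 1070.801510 = 7569.049854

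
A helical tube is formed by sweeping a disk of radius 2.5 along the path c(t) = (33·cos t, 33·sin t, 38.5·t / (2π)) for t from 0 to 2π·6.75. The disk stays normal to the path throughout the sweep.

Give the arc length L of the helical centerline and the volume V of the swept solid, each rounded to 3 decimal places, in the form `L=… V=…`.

L=1423.502 V=27950.396

2πR = 2π·33 = 207.345115
per-turn = √(207.345115² + 38.5²) = √(42991.9968 + 1482.25) = √44474.2468 = 210.889181
L = 6.75 × 210.889181 = 1423.501973
V = π·2.5² × L = 19.634954 × 1423.501973 = 27950.395889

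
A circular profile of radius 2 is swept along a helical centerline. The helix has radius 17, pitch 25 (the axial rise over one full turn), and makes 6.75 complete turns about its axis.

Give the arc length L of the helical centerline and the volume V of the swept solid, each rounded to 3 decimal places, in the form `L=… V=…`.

L=740.480 V=9305.150

2πR = 2π·17 = 106.814150
per-turn = √(106.814150² + 25²) = √(11409.2627 + 625) = √12034.2627 = 109.700787
L = 6.75 × 109.700787 = 740.480313
V = π·2² × L = 12.566371 × 740.480313 = 9305.150044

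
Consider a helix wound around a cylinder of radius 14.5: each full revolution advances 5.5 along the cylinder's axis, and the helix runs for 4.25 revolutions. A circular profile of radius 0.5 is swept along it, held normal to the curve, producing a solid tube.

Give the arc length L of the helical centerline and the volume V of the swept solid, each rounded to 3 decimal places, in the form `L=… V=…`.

2πR = 2π·14.5 = 91.106187
per-turn = √(91.106187² + 5.5²) = √(8300.3373 + 30.25) = √8330.5873 = 91.272051
L = 4.25 × 91.272051 = 387.906217
V = π·0.5² × L = 0.785398 × 387.906217 = 304.660830

L=387.906 V=304.661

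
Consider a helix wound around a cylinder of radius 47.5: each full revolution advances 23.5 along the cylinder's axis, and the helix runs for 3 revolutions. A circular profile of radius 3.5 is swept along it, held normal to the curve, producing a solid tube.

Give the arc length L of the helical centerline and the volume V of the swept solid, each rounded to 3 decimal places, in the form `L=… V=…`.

2πR = 2π·47.5 = 298.451302
per-turn = √(298.451302² + 23.5²) = √(89073.1797 + 552.25) = √89625.4297 = 299.375065
L = 3 × 299.375065 = 898.125196
V = π·3.5² × L = 38.484510 × 898.125196 = 34563.908088

L=898.125 V=34563.908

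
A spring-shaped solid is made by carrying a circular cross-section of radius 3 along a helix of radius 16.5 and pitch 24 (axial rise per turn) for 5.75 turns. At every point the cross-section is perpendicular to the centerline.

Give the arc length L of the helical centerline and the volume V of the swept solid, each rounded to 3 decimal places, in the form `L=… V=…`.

2πR = 2π·16.5 = 103.672558
per-turn = √(103.672558² + 24²) = √(10747.9992 + 576) = √11323.9992 = 106.414281
L = 5.75 × 106.414281 = 611.882116
V = π·3² × L = 28.274334 × 611.882116 = 17300.559231

L=611.882 V=17300.559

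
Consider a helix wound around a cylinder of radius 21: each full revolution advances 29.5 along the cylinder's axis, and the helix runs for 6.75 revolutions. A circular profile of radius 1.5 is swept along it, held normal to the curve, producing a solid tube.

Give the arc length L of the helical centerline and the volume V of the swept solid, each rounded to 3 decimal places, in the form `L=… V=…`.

L=912.630 V=6451.000

2πR = 2π·21 = 131.946891
per-turn = √(131.946891² + 29.5²) = √(17409.9822 + 870.25) = √18280.2322 = 135.204409
L = 6.75 × 135.204409 = 912.629760
V = π·1.5² × L = 7.068583 × 912.629760 = 6450.999633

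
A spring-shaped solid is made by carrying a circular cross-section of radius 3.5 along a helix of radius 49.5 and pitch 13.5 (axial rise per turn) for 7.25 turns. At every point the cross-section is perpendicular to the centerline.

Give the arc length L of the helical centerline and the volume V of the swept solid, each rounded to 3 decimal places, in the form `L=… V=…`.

2πR = 2π·49.5 = 311.017673
per-turn = √(311.017673² + 13.5²) = √(96731.9927 + 182.25) = √96914.2427 = 311.310525
L = 7.25 × 311.310525 = 2257.001303
V = π·3.5² × L = 38.484510 × 2257.001303 = 86859.589247

L=2257.001 V=86859.589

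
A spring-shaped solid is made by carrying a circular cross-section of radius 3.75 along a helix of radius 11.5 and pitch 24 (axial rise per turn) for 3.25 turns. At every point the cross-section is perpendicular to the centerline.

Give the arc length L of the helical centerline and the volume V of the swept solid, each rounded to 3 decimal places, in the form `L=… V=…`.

L=247.449 V=10931.964

2πR = 2π·11.5 = 72.256631
per-turn = √(72.256631² + 24²) = √(5221.0207 + 576) = √5797.0207 = 76.138169
L = 3.25 × 76.138169 = 247.449048
V = π·3.75² × L = 44.178647 × 247.449048 = 10931.964073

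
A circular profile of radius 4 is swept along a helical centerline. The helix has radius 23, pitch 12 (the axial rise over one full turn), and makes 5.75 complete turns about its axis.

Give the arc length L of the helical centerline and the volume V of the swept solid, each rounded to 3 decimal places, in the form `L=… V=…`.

2πR = 2π·23 = 144.513262
per-turn = √(144.513262² + 12²) = √(20884.0829 + 144) = √21028.0829 = 145.010630
L = 5.75 × 145.010630 = 833.811124
V = π·4² × L = 50.265482 × 833.811124 = 41911.918450

L=833.811 V=41911.918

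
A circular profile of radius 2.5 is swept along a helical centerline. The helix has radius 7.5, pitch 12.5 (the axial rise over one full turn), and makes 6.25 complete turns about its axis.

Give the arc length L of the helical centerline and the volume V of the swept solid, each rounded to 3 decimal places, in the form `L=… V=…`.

2πR = 2π·7.5 = 47.123890
per-turn = √(47.123890² + 12.5²) = √(2220.6610 + 156.25) = √2376.9110 = 48.753574
L = 6.25 × 48.753574 = 304.709838
V = π·2.5² × L = 19.634954 × 304.709838 = 5982.963684

L=304.710 V=5982.964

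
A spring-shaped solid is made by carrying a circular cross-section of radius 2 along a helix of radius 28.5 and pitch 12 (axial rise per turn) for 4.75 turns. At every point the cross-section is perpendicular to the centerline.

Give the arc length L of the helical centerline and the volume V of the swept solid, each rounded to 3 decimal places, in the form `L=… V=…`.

2πR = 2π·28.5 = 179.070781
per-turn = √(179.070781² + 12²) = √(32066.3447 + 144) = √32210.3447 = 179.472407
L = 4.75 × 179.472407 = 852.493931
V = π·2² × L = 12.566371 × 852.493931 = 10712.754683

L=852.494 V=10712.755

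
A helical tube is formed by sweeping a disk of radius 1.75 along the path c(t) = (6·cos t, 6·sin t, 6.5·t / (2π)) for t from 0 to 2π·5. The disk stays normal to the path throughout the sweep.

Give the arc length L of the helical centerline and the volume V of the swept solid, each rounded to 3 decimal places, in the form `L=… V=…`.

2πR = 2π·6 = 37.699112
per-turn = √(37.699112² + 6.5²) = √(1421.2230 + 42.25) = √1463.4730 = 38.255366
L = 5 × 38.255366 = 191.276830
V = π·1.75² × L = 9.621128 × 191.276830 = 1840.298773

L=191.277 V=1840.299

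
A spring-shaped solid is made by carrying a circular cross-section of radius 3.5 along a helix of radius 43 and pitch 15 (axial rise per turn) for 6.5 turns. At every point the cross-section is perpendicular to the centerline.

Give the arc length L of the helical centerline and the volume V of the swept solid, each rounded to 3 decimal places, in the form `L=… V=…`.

L=1758.855 V=67688.664

2πR = 2π·43 = 270.176968
per-turn = √(270.176968² + 15²) = √(72995.5942 + 225) = √73220.5942 = 270.593042
L = 6.5 × 270.593042 = 1758.854770
V = π·3.5² × L = 38.484510 × 1758.854770 = 67688.664006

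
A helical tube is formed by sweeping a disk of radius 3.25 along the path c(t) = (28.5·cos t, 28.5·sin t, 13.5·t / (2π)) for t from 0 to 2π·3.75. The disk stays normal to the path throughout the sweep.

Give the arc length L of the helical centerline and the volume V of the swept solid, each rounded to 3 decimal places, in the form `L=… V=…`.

2πR = 2π·28.5 = 179.070781
per-turn = √(179.070781² + 13.5²) = √(32066.3447 + 182.25) = √32248.5947 = 179.578937
L = 3.75 × 179.578937 = 673.421015
V = π·3.25² × L = 33.183072 × 673.421015 = 22346.178287

L=673.421 V=22346.178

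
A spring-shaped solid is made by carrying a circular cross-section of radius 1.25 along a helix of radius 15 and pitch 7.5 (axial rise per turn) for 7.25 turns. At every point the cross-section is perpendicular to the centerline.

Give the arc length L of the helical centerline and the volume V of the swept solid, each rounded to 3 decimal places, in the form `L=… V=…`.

L=685.457 V=3364.727

2πR = 2π·15 = 94.247780
per-turn = √(94.247780² + 7.5²) = √(8882.6440 + 56.25) = √8938.8940 = 94.545724
L = 7.25 × 94.545724 = 685.456500
V = π·1.25² × L = 4.908739 × 685.456500 = 3364.726728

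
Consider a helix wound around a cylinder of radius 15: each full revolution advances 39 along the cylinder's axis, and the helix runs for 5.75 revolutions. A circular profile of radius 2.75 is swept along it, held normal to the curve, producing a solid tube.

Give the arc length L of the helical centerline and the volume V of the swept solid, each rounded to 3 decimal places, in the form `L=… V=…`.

2πR = 2π·15 = 94.247780
per-turn = √(94.247780² + 39²) = √(8882.6440 + 1521) = √10403.6440 = 101.998255
L = 5.75 × 101.998255 = 586.489965
V = π·2.75² × L = 23.758294 × 586.489965 = 13934.001264

L=586.490 V=13934.001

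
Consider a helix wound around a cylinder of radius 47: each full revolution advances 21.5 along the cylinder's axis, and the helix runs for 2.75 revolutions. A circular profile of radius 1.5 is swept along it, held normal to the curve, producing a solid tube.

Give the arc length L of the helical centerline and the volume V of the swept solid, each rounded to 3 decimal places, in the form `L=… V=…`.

2πR = 2π·47 = 295.309709
per-turn = √(295.309709² + 21.5²) = √(87207.8245 + 462.25) = √87670.0745 = 296.091328
L = 2.75 × 296.091328 = 814.251152
V = π·1.5² × L = 7.068583 × 814.251152 = 5755.602233

L=814.251 V=5755.602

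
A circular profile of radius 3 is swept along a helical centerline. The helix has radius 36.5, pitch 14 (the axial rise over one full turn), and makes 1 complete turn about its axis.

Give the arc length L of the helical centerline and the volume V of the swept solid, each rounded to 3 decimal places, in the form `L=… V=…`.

L=229.763 V=6496.401

2πR = 2π·36.5 = 229.336264
per-turn = √(229.336264² + 14²) = √(52595.1219 + 196) = √52791.1219 = 229.763186
L = 1 × 229.763186 = 229.763186
V = π·3² × L = 28.274334 × 229.763186 = 6496.401048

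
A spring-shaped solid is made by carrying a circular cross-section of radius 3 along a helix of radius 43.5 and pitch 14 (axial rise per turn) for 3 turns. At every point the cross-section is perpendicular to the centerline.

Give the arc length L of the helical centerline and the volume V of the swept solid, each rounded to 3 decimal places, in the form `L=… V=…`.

2πR = 2π·43.5 = 273.318561
per-turn = √(273.318561² + 14²) = √(74703.0357 + 196) = √74899.0357 = 273.676882
L = 3 × 273.676882 = 821.030646
V = π·3² × L = 28.274334 × 821.030646 = 23214.094608

L=821.031 V=23214.095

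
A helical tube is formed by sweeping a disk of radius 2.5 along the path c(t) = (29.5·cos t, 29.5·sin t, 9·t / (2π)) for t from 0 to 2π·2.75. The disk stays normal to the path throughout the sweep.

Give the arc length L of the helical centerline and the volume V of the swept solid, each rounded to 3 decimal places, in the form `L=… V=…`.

2πR = 2π·29.5 = 185.353967
per-turn = √(185.353967² + 9²) = √(34356.0929 + 81) = √34437.0929 = 185.572339
L = 2.75 × 185.572339 = 510.323932
V = π·2.5² × L = 19.634954 × 510.323932 = 10020.186966

L=510.324 V=10020.187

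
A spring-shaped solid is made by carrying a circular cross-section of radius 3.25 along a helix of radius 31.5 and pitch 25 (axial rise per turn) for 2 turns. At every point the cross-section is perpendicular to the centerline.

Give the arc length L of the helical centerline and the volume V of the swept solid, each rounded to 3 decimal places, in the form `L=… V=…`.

2πR = 2π·31.5 = 197.920337
per-turn = √(197.920337² + 25²) = √(39172.4599 + 625) = √39797.4599 = 199.493007
L = 2 × 199.493007 = 398.986014
V = π·3.25² × L = 33.183072 × 398.986014 = 13239.581795

L=398.986 V=13239.582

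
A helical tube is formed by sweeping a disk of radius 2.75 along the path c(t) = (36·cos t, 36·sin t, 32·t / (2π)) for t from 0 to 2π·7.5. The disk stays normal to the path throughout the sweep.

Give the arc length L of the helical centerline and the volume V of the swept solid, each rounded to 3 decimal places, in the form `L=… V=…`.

L=1713.352 V=40706.332

2πR = 2π·36 = 226.194671
per-turn = √(226.194671² + 32²) = √(51164.0292 + 1024) = √52188.0292 = 228.446994
L = 7.5 × 228.446994 = 1713.352457
V = π·2.75² × L = 23.758294 × 1713.352457 = 40706.332168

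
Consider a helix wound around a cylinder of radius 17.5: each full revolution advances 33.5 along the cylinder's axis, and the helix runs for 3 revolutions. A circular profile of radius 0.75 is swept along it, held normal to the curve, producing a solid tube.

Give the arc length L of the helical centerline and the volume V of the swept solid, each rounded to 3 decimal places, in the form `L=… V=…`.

2πR = 2π·17.5 = 109.955743
per-turn = √(109.955743² + 33.5²) = √(12090.2654 + 1122.25) = √13212.5154 = 114.945706
L = 3 × 114.945706 = 344.837119
V = π·0.75² × L = 1.767146 × 344.837119 = 609.377490

L=344.837 V=609.377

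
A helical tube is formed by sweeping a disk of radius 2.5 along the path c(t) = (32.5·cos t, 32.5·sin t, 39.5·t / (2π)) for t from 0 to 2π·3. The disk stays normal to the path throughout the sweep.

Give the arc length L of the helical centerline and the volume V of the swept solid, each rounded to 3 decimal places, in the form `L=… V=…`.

L=623.966 V=12251.550

2πR = 2π·32.5 = 204.203522
per-turn = √(204.203522² + 39.5²) = √(41699.0786 + 1560.25) = √43259.3286 = 207.988770
L = 3 × 207.988770 = 623.966311
V = π·2.5² × L = 19.634954 × 623.966311 = 12251.549868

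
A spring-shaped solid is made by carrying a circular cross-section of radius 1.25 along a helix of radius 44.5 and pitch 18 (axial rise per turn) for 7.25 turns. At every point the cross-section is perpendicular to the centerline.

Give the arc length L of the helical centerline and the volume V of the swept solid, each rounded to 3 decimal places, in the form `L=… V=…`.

2πR = 2π·44.5 = 279.601746
per-turn = √(279.601746² + 18²) = √(78177.1365 + 324) = √78501.1365 = 280.180543
L = 7.25 × 280.180543 = 2031.308934
V = π·1.25² × L = 4.908739 × 2031.308934 = 9971.164413

L=2031.309 V=9971.164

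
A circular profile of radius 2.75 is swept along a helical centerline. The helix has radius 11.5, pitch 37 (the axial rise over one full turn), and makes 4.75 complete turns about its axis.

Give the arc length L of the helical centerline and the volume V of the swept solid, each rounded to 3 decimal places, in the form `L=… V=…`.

L=385.600 V=9161.198

2πR = 2π·11.5 = 72.256631
per-turn = √(72.256631² + 37²) = √(5221.0207 + 1369) = √6590.0207 = 81.178943
L = 4.75 × 81.178943 = 385.599978
V = π·2.75² × L = 23.758294 × 385.599978 = 9161.197804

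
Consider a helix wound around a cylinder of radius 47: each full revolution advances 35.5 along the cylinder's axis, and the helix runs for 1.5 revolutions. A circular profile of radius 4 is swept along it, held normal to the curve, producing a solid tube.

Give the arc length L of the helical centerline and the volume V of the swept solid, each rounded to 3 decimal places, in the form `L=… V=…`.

L=446.154 V=22426.133

2πR = 2π·47 = 295.309709
per-turn = √(295.309709² + 35.5²) = √(87207.8245 + 1260.25) = √88468.0745 = 297.435833
L = 1.5 × 297.435833 = 446.153749
V = π·4² × L = 50.265482 × 446.153749 = 22426.133435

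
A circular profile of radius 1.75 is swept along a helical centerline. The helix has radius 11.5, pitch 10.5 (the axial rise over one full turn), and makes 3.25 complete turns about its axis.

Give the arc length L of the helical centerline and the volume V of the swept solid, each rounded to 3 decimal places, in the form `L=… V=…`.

2πR = 2π·11.5 = 72.256631
per-turn = √(72.256631² + 10.5²) = √(5221.0207 + 110.25) = √5331.2707 = 73.015551
L = 3.25 × 73.015551 = 237.300542
V = π·1.75² × L = 9.621128 × 237.300542 = 2283.098767

L=237.301 V=2283.099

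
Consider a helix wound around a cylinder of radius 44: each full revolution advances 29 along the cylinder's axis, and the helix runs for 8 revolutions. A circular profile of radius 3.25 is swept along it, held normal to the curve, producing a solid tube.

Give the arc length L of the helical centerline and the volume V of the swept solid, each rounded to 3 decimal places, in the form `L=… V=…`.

L=2223.816 V=73793.049

2πR = 2π·44 = 276.460154
per-turn = √(276.460154² + 29²) = √(76430.2165 + 841) = √77271.2165 = 277.977007
L = 8 × 277.977007 = 2223.816057
V = π·3.25² × L = 33.183072 × 2223.816057 = 73793.049228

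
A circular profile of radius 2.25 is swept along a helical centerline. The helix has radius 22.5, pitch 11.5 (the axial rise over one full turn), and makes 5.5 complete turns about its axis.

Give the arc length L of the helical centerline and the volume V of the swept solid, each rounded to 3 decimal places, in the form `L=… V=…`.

L=780.113 V=12407.153

2πR = 2π·22.5 = 141.371669
per-turn = √(141.371669² + 11.5²) = √(19985.9489 + 132.25) = √20118.1989 = 141.838637
L = 5.5 × 141.838637 = 780.112503
V = π·2.25² × L = 15.904313 × 780.112503 = 12407.153271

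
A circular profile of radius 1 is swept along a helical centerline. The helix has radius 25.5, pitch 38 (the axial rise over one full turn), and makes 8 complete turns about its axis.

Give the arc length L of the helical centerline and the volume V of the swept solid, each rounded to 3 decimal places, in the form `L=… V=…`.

2πR = 2π·25.5 = 160.221225
per-turn = √(160.221225² + 38²) = √(25670.8410 + 1444) = √27114.8410 = 164.665847
L = 8 × 164.665847 = 1317.326773
V = π·1² × L = 3.141593 × 1317.326773 = 4138.504113

L=1317.327 V=4138.504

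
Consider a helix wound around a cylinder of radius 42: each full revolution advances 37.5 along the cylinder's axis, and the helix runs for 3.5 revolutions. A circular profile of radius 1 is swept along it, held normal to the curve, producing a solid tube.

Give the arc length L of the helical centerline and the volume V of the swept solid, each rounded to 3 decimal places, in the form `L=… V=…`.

2πR = 2π·42 = 263.893783
per-turn = √(263.893783² + 37.5²) = √(69639.9287 + 1406.25) = √71046.1787 = 266.544891
L = 3.5 × 266.544891 = 932.907117
V = π·1² × L = 3.141593 × 932.907117 = 2930.814145

L=932.907 V=2930.814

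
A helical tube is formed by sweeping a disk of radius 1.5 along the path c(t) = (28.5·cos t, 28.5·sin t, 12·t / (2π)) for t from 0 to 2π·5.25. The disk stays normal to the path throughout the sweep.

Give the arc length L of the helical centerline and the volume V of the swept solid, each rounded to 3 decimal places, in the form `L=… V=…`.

2πR = 2π·28.5 = 179.070781
per-turn = √(179.070781² + 12²) = √(32066.3447 + 144) = √32210.3447 = 179.472407
L = 5.25 × 179.472407 = 942.230134
V = π·1.5² × L = 7.068583 × 942.230134 = 6660.232352

L=942.230 V=6660.232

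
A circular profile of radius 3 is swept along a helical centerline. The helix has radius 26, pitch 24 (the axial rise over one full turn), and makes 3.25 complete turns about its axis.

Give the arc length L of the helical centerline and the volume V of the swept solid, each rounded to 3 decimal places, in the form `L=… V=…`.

L=536.628 V=15172.803

2πR = 2π·26 = 163.362818
per-turn = √(163.362818² + 24²) = √(26687.4103 + 576) = √27263.4103 = 165.116354
L = 3.25 × 165.116354 = 536.628150
V = π·3² × L = 28.274334 × 536.628150 = 15172.803482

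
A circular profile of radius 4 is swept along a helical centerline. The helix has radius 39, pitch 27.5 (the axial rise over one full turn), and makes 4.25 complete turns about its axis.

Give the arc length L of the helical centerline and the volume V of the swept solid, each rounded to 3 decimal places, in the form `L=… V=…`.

2πR = 2π·39 = 245.044227
per-turn = √(245.044227² + 27.5²) = √(60046.6732 + 756.25) = √60802.9232 = 246.582488
L = 4.25 × 246.582488 = 1047.975572
V = π·4² × L = 50.265482 × 1047.975572 = 52676.997739

L=1047.976 V=52676.998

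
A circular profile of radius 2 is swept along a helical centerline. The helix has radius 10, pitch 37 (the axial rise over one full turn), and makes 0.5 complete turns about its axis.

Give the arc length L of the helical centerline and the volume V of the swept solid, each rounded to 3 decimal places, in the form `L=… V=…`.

L=36.458 V=458.149

2πR = 2π·10 = 62.831853
per-turn = √(62.831853² + 37²) = √(3947.8418 + 1369) = √5316.8418 = 72.916677
L = 0.5 × 72.916677 = 36.458338
V = π·2² × L = 12.566371 × 36.458338 = 458.148993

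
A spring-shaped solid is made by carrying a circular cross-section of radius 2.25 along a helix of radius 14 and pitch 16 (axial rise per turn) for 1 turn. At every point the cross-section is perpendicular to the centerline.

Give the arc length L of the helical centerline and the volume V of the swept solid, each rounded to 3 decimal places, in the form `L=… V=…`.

2πR = 2π·14 = 87.964594
per-turn = √(87.964594² + 16²) = √(7737.7699 + 256) = √7993.7699 = 89.407885
L = 1 × 89.407885 = 89.407885
V = π·2.25² × L = 15.904313 × 89.407885 = 1421.970966

L=89.408 V=1421.971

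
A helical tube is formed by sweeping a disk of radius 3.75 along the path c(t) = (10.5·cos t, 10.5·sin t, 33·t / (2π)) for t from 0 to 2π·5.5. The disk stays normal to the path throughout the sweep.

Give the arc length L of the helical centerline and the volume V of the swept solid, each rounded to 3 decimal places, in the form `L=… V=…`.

2πR = 2π·10.5 = 65.973446
per-turn = √(65.973446² + 33²) = √(4352.4955 + 1089) = √5441.4955 = 73.766493
L = 5.5 × 73.766493 = 405.715713
V = π·3.75² × L = 44.178647 × 405.715713 = 17923.971160

L=405.716 V=17923.971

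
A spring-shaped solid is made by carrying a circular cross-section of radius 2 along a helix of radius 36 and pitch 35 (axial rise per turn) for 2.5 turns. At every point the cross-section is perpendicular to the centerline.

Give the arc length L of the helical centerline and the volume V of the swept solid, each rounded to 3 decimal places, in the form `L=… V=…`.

2πR = 2π·36 = 226.194671
per-turn = √(226.194671² + 35²) = √(51164.0292 + 1225) = √52389.0292 = 228.886499
L = 2.5 × 228.886499 = 572.216246
V = π·2² × L = 12.566371 × 572.216246 = 7190.681423

L=572.216 V=7190.681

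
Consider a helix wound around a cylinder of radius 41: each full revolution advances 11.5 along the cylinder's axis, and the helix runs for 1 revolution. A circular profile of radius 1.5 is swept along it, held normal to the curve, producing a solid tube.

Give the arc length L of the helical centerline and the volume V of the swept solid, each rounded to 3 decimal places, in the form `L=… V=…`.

L=257.867 V=1822.756

2πR = 2π·41 = 257.610598
per-turn = √(257.610598² + 11.5²) = √(66363.2200 + 132.25) = √66495.4700 = 257.867156
L = 1 × 257.867156 = 257.867156
V = π·1.5² × L = 7.068583 × 257.867156 = 1822.755514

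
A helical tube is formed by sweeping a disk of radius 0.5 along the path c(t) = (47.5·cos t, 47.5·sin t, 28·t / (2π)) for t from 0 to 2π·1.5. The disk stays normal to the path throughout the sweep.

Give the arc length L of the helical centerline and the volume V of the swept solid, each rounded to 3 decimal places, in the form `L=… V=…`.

L=449.643 V=353.149

2πR = 2π·47.5 = 298.451302
per-turn = √(298.451302² + 28²) = √(89073.1797 + 784) = √89857.1797 = 299.761872
L = 1.5 × 299.761872 = 449.642808
V = π·0.5² × L = 0.785398 × 449.642808 = 353.148635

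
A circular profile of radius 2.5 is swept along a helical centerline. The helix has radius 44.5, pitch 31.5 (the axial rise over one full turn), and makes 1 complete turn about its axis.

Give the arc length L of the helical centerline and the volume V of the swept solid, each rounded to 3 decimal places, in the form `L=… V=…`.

L=281.371 V=5524.698

2πR = 2π·44.5 = 279.601746
per-turn = √(279.601746² + 31.5²) = √(78177.1365 + 992.25) = √79169.3865 = 281.370550
L = 1 × 281.370550 = 281.370550
V = π·2.5² × L = 19.634954 × 281.370550 = 5524.697832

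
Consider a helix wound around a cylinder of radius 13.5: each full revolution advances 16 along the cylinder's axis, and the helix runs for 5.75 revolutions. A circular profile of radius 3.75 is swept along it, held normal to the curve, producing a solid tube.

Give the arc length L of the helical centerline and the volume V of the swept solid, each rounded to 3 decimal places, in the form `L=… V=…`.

2πR = 2π·13.5 = 84.823002
per-turn = √(84.823002² + 16²) = √(7194.9416 + 256) = √7450.9416 = 86.318837
L = 5.75 × 86.318837 = 496.333312
V = π·3.75² × L = 44.178647 × 496.333312 = 21927.334046

L=496.333 V=21927.334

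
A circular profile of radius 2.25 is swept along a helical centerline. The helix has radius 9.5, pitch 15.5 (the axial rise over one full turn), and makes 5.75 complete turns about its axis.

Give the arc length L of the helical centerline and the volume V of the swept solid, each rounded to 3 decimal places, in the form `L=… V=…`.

2πR = 2π·9.5 = 59.690260
per-turn = √(59.690260² + 15.5²) = √(3562.9272 + 240.25) = √3803.1772 = 61.669905
L = 5.75 × 61.669905 = 354.601954
V = π·2.25² × L = 15.904313 × 354.601954 = 5639.700400

L=354.602 V=5639.700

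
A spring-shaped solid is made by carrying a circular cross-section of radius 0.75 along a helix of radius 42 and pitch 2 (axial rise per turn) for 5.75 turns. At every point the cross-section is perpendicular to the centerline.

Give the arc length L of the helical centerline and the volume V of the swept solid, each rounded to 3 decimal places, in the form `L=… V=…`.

2πR = 2π·42 = 263.893783
per-turn = √(263.893783² + 2²) = √(69639.9287 + 4) = √69643.9287 = 263.901362
L = 5.75 × 263.901362 = 1517.432829
V = π·0.75² × L = 1.767146 × 1517.432829 = 2681.525154

L=1517.433 V=2681.525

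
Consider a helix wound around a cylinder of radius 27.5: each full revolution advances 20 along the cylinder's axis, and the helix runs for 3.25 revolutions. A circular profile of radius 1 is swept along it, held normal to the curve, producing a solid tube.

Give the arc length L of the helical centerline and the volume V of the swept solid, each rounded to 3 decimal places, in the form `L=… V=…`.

L=565.309 V=1775.971

2πR = 2π·27.5 = 172.787596
per-turn = √(172.787596² + 20²) = √(29855.5533 + 400) = √30255.5533 = 173.941235
L = 3.25 × 173.941235 = 565.309014
V = π·1² × L = 3.141593 × 565.309014 = 1775.970647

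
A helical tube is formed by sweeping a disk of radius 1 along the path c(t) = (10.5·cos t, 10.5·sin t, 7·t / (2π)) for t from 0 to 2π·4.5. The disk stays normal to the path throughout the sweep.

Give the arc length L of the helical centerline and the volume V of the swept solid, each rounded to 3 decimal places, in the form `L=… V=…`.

2πR = 2π·10.5 = 65.973446
per-turn = √(65.973446² + 7²) = √(4352.4955 + 49) = √4401.4955 = 66.343768
L = 4.5 × 66.343768 = 298.546956
V = π·1² × L = 3.141593 × 298.546956 = 937.912922

L=298.547 V=937.913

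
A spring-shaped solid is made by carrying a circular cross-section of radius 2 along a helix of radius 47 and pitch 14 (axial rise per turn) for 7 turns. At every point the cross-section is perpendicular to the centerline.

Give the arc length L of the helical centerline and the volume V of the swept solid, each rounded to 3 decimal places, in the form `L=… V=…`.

2πR = 2π·47 = 295.309709
per-turn = √(295.309709² + 14²) = √(87207.8245 + 196) = √87403.8245 = 295.641378
L = 7 × 295.641378 = 2069.489647
V = π·2² × L = 12.566371 × 2069.489647 = 26005.973889

L=2069.490 V=26005.974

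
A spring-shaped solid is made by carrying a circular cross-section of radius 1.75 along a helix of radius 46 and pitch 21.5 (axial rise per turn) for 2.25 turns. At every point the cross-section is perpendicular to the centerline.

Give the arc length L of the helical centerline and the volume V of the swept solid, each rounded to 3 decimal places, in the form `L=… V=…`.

2πR = 2π·46 = 289.026524
per-turn = √(289.026524² + 21.5²) = √(83536.3317 + 462.25) = √83998.5817 = 289.825088
L = 2.25 × 289.825088 = 652.106448
V = π·1.75² × L = 9.621128 × 652.106448 = 6273.999281

L=652.106 V=6273.999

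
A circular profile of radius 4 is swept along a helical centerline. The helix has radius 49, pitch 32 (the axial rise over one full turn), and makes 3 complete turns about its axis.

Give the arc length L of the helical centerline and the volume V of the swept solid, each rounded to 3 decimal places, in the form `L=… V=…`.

L=928.604 V=46676.721

2πR = 2π·49 = 307.876080
per-turn = √(307.876080² + 32²) = √(94787.6807 + 1024) = √95811.6807 = 309.534619
L = 3 × 309.534619 = 928.603858
V = π·4² × L = 50.265482 × 928.603858 = 46676.720959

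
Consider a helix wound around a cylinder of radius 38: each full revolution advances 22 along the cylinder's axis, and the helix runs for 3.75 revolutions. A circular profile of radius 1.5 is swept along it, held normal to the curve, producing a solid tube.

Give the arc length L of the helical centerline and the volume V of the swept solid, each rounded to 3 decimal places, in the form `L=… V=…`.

2πR = 2π·38 = 238.761042
per-turn = √(238.761042² + 22²) = √(57006.8350 + 484) = √57490.8350 = 239.772465
L = 3.75 × 239.772465 = 899.146744
V = π·1.5² × L = 7.068583 × 899.146744 = 6355.693813

L=899.147 V=6355.694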